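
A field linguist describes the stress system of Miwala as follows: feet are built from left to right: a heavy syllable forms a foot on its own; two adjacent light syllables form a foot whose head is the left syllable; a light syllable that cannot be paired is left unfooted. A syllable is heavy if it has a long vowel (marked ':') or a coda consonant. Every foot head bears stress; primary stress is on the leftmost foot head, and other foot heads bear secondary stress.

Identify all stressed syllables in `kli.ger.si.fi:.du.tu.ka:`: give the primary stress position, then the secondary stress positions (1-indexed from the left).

primary 2, secondary 4, 5, 7

Weights: 1 kli L, 2 ger H, 3 si L, 4 fi: H, 5 du L, 6 tu L, 7 ka: H.
Parse left to right (heavy = foot alone; LL = one foot; stranded L unfooted): kli (ˈger) si (ˈfi:) (ˈdu.tu) (ˈka:).
Foot heads: 2, 4, 5, 7.
Primary stress on the leftmost head = syllable 2.
Secondary stress on 4, 5, 7: kli.ˈger.si.ˌfi:.ˌdu.tu.ˌka:.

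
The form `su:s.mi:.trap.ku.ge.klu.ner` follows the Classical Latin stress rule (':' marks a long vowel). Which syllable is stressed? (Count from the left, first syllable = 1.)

Classical Latin: stress the penult if heavy (long vowel or closed), else the antepenult.
Weights: 5 ge L, 6 klu L, 7 ner H.
The penult (syllable 6, klu) is light, so stress falls on the antepenult (syllable 5, ge).
Stress on syllable 5: su:s.mi:.trap.ku.ˈge.klu.ner.

5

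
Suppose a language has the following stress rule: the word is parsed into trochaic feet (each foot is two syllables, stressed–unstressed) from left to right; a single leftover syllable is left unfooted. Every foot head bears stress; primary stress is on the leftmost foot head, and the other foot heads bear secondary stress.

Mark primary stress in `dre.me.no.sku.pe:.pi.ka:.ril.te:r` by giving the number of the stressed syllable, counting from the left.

1

Parse left to right into trochaic (ˈσσ) feet: (ˈdre.me) (ˈno.sku) (ˈpe:.pi) (ˈka:.ril) te:r. Syllable 9 is left unfooted.
Foot heads (stressed positions): 1, 3, 5, 7.
End Rule Leftmost: primary stress on the leftmost head = syllable 1.
Primary stress: syllable 1 → ˈdre.me.no.sku.pe:.pi.ka:.ril.te:r.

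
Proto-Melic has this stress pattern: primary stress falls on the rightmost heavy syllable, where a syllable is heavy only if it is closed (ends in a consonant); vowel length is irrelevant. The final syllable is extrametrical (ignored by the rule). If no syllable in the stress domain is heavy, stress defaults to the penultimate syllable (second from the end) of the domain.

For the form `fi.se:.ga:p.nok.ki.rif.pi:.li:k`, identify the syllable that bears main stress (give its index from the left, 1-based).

The final syllable (8, li:k) is extrametrical; the stress domain is syllables 1–7.
Weights: 1 fi L, 2 se: L, 3 ga:p H, 4 nok H, 5 ki L, 6 rif H, 7 pi: L.
Heavy syllables in the domain: 3, 4, 6. The rightmost is syllable 6 (rif).
Primary stress: syllable 6 → fi.se:.ga:p.nok.ki.ˈrif.pi:.li:k.

6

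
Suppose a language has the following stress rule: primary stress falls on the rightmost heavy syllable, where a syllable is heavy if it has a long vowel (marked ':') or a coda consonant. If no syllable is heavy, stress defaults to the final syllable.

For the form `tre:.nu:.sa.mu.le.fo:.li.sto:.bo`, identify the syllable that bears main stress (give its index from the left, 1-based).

Weights: 1 tre: H, 2 nu: H, 3 sa L, 4 mu L, 5 le L, 6 fo: H, 7 li L, 8 sto: H, 9 bo L.
Heavy syllables in the domain: 1, 2, 6, 8. The rightmost is syllable 8 (sto:).
Primary stress: syllable 8 → tre:.nu:.sa.mu.le.fo:.li.ˈsto:.bo.

8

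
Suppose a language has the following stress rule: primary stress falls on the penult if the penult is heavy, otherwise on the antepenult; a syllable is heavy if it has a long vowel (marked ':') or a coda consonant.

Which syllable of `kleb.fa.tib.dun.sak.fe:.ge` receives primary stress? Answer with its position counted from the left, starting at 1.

Weights: 5 sak H, 6 fe: H, 7 ge L.
The penult (syllable 6, fe:) is heavy, so it takes stress.
Primary stress: syllable 6 → kleb.fa.tib.dun.sak.ˈfe:.ge.

6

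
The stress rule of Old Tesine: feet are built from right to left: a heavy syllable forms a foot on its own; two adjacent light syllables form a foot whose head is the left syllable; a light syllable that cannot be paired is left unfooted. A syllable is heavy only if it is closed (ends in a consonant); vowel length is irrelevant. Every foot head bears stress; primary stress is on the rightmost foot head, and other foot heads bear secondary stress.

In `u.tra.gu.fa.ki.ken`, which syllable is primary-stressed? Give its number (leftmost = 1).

Weights: 1 u L, 2 tra L, 3 gu L, 4 fa L, 5 ki L, 6 ken H.
Parse right to left (heavy = foot alone; LL = one foot; stranded L unfooted): u (ˈtra.gu) (ˈfa.ki) (ˈken).
Foot heads: 2, 4, 6.
Primary stress on the rightmost head = syllable 6.
Primary stress: syllable 6 → u.tra.gu.fa.ki.ˈken.

6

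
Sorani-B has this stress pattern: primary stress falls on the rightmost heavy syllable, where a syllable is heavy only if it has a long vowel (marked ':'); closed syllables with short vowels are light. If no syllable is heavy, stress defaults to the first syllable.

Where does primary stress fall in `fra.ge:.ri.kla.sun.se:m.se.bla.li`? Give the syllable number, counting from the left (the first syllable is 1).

6

Weights: 1 fra L, 2 ge: H, 3 ri L, 4 kla L, 5 sun L, 6 se:m H, 7 se L, 8 bla L, 9 li L.
Heavy syllables in the domain: 2, 6. The rightmost is syllable 6 (se:m).
Primary stress: syllable 6 → fra.ge:.ri.kla.sun.ˈse:m.se.bla.li.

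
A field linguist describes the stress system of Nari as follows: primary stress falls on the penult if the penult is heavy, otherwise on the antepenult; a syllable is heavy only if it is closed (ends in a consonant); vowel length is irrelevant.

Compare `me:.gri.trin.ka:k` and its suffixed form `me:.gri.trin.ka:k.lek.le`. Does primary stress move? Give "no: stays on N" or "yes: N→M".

yes: 3→5

Base `me:.gri.trin.ka:k` (4 syllables):
  Weights: 2 gri L, 3 trin H, 4 ka:k H.
  The penult (syllable 3, trin) is heavy, so it takes stress.
  → primary stress on syllable 3.
Suffixed `me:.gri.trin.ka:k.lek.le` (6 syllables):
  Weights: 4 ka:k H, 5 lek H, 6 le L.
  The penult (syllable 5, lek) is heavy, so it takes stress.
  → primary stress on syllable 5.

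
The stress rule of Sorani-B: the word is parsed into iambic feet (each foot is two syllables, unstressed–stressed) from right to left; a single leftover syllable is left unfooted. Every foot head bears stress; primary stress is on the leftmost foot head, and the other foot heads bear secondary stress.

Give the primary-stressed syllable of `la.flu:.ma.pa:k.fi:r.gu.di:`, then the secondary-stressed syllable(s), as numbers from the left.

Parse right to left into iambic (σˈσ) feet: la (flu:.ˈma) (pa:k.ˈfi:r) (gu.ˈdi:). Syllable 1 is left unfooted.
Foot heads (stressed positions): 3, 5, 7.
End Rule Leftmost: primary stress on the leftmost head = syllable 3.
Secondary stress on 5, 7: la.flu:.ˈma.pa:k.ˌfi:r.gu.ˌdi:.

primary 3, secondary 5, 7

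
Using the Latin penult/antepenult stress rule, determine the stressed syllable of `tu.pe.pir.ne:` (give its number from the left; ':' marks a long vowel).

Classical Latin: stress the penult if heavy (long vowel or closed), else the antepenult.
Weights: 2 pe L, 3 pir H, 4 ne: H.
The penult (syllable 3, pir) is heavy, so it takes stress.
Stress on syllable 3: tu.pe.ˈpir.ne:.

3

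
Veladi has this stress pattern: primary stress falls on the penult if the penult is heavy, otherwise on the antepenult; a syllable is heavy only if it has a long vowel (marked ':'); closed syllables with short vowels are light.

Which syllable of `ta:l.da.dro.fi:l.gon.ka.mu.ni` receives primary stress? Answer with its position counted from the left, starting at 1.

Weights: 6 ka L, 7 mu L, 8 ni L.
The penult (syllable 7, mu) is light, so stress falls on the antepenult (syllable 6, ka).
Primary stress: syllable 6 → ta:l.da.dro.fi:l.gon.ˈka.mu.ni.

6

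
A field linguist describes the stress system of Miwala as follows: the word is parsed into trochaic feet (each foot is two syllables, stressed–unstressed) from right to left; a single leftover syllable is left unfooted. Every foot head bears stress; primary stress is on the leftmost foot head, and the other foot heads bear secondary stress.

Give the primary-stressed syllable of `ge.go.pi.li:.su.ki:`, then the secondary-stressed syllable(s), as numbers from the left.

primary 1, secondary 3, 5

Parse right to left into trochaic (ˈσσ) feet: (ˈge.go) (ˈpi.li:) (ˈsu.ki:).
Foot heads (stressed positions): 1, 3, 5.
End Rule Leftmost: primary stress on the leftmost head = syllable 1.
Secondary stress on 3, 5: ˈge.go.ˌpi.li:.ˌsu.ki:.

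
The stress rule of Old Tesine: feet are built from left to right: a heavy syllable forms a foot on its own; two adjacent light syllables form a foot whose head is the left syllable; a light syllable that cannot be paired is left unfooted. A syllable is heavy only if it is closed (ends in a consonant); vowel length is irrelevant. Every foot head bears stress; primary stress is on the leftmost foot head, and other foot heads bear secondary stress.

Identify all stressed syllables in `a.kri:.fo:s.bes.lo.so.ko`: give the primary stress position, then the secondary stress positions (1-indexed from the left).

Weights: 1 a L, 2 kri: L, 3 fo:s H, 4 bes H, 5 lo L, 6 so L, 7 ko L.
Parse left to right (heavy = foot alone; LL = one foot; stranded L unfooted): (ˈa.kri:) (ˈfo:s) (ˈbes) (ˈlo.so) ko.
Foot heads: 1, 3, 4, 5.
Primary stress on the leftmost head = syllable 1.
Secondary stress on 3, 4, 5: ˈa.kri:.ˌfo:s.ˌbes.ˌlo.so.ko.

primary 1, secondary 3, 4, 5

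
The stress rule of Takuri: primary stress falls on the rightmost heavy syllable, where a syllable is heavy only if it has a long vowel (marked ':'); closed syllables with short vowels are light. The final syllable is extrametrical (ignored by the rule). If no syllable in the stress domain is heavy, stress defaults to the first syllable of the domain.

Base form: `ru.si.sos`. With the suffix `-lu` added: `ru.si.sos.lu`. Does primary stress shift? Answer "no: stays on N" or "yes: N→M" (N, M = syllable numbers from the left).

Base `ru.si.sos` (3 syllables):
  The final syllable (3, sos) is extrametrical; the stress domain is syllables 1–2.
  Weights: 1 ru L, 2 si L.
  No heavy syllable in the domain; default to the first syllable of the domain = syllable 1.
  → primary stress on syllable 1.
Suffixed `ru.si.sos.lu` (4 syllables):
  The final syllable (4, lu) is extrametrical; the stress domain is syllables 1–3.
  Weights: 1 ru L, 2 si L, 3 sos L.
  No heavy syllable in the domain; default to the first syllable of the domain = syllable 1.
  → primary stress on syllable 1.

no: stays on 1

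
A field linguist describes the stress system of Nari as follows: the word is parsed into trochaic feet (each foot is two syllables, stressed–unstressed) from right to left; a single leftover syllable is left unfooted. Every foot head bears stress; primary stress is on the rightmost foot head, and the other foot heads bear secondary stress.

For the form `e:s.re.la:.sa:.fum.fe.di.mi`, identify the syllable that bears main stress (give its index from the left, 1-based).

Parse right to left into trochaic (ˈσσ) feet: (ˈe:s.re) (ˈla:.sa:) (ˈfum.fe) (ˈdi.mi).
Foot heads (stressed positions): 1, 3, 5, 7.
End Rule Rightmost: primary stress on the rightmost head = syllable 7.
Primary stress: syllable 7 → e:s.re.la:.sa:.fum.fe.ˈdi.mi.

7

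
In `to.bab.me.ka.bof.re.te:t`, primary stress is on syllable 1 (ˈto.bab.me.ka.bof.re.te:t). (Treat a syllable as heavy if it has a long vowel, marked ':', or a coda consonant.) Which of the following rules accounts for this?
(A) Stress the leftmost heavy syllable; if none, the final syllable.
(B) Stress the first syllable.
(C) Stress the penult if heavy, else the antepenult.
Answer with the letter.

B

Rule A → syllable 2 (observed: 1).
Rule B → syllable 1 ✓.
Rule C → syllable 5 (observed: 1).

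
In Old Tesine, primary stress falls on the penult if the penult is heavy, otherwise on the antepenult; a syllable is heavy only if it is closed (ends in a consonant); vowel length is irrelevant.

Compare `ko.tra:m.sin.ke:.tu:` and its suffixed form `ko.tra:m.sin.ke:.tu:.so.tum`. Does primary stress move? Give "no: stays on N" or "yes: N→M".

Base `ko.tra:m.sin.ke:.tu:` (5 syllables):
  Weights: 3 sin H, 4 ke: L, 5 tu: L.
  The penult (syllable 4, ke:) is light, so stress falls on the antepenult (syllable 3, sin).
  → primary stress on syllable 3.
Suffixed `ko.tra:m.sin.ke:.tu:.so.tum` (7 syllables):
  Weights: 5 tu: L, 6 so L, 7 tum H.
  The penult (syllable 6, so) is light, so stress falls on the antepenult (syllable 5, tu:).
  → primary stress on syllable 5.

yes: 3→5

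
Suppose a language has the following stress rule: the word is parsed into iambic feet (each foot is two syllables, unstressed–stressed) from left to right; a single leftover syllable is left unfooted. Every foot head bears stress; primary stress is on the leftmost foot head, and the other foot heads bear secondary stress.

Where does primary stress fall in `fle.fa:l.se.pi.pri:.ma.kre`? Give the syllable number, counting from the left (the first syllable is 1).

2

Parse left to right into iambic (σˈσ) feet: (fle.ˈfa:l) (se.ˈpi) (pri:.ˈma) kre. Syllable 7 is left unfooted.
Foot heads (stressed positions): 2, 4, 6.
End Rule Leftmost: primary stress on the leftmost head = syllable 2.
Primary stress: syllable 2 → fle.ˈfa:l.se.pi.pri:.ma.kre.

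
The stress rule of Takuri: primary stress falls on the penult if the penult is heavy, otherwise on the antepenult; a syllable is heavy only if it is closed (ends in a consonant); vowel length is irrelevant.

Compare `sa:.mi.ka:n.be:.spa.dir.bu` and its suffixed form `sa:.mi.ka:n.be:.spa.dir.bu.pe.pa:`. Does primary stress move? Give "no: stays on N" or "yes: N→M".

yes: 6→7

Base `sa:.mi.ka:n.be:.spa.dir.bu` (7 syllables):
  Weights: 5 spa L, 6 dir H, 7 bu L.
  The penult (syllable 6, dir) is heavy, so it takes stress.
  → primary stress on syllable 6.
Suffixed `sa:.mi.ka:n.be:.spa.dir.bu.pe.pa:` (9 syllables):
  Weights: 7 bu L, 8 pe L, 9 pa: L.
  The penult (syllable 8, pe) is light, so stress falls on the antepenult (syllable 7, bu).
  → primary stress on syllable 7.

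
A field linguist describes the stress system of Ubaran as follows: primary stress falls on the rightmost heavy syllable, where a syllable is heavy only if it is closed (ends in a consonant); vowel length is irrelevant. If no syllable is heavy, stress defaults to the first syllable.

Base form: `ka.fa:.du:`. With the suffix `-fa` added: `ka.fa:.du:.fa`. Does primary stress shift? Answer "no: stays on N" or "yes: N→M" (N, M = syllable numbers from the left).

no: stays on 1

Base `ka.fa:.du:` (3 syllables):
  Weights: 1 ka L, 2 fa: L, 3 du: L.
  No heavy syllable in the domain; default to the first syllable = syllable 1.
  → primary stress on syllable 1.
Suffixed `ka.fa:.du:.fa` (4 syllables):
  Weights: 1 ka L, 2 fa: L, 3 du: L, 4 fa L.
  No heavy syllable in the domain; default to the first syllable = syllable 1.
  → primary stress on syllable 1.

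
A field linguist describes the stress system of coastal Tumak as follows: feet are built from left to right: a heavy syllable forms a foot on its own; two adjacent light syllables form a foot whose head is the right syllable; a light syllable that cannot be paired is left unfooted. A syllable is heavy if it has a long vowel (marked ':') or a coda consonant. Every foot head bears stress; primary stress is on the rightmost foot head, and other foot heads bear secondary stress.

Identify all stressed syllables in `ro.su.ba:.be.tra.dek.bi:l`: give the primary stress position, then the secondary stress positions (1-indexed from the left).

primary 7, secondary 2, 3, 5, 6

Weights: 1 ro L, 2 su L, 3 ba: H, 4 be L, 5 tra L, 6 dek H, 7 bi:l H.
Parse left to right (heavy = foot alone; LL = one foot; stranded L unfooted): (ro.ˈsu) (ˈba:) (be.ˈtra) (ˈdek) (ˈbi:l).
Foot heads: 2, 3, 5, 6, 7.
Primary stress on the rightmost head = syllable 7.
Secondary stress on 2, 3, 5, 6: ro.ˌsu.ˌba:.be.ˌtra.ˌdek.ˈbi:l.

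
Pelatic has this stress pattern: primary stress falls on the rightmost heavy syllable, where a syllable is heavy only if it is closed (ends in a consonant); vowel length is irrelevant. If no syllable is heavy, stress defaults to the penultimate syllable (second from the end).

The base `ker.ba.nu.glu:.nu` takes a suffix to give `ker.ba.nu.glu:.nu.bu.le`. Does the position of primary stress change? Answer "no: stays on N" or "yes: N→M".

Base `ker.ba.nu.glu:.nu` (5 syllables):
  Weights: 1 ker H, 2 ba L, 3 nu L, 4 glu: L, 5 nu L.
  Heavy syllables in the domain: 1. The rightmost is syllable 1 (ker).
  → primary stress on syllable 1.
Suffixed `ker.ba.nu.glu:.nu.bu.le` (7 syllables):
  Weights: 1 ker H, 2 ba L, 3 nu L, 4 glu: L, 5 nu L, 6 bu L, 7 le L.
  Heavy syllables in the domain: 1. The rightmost is syllable 1 (ker).
  → primary stress on syllable 1.

no: stays on 1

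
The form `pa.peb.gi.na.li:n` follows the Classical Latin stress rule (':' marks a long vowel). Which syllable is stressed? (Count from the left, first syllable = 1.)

3

Classical Latin: stress the penult if heavy (long vowel or closed), else the antepenult.
Weights: 3 gi L, 4 na L, 5 li:n H.
The penult (syllable 4, na) is light, so stress falls on the antepenult (syllable 3, gi).
Stress on syllable 3: pa.peb.ˈgi.na.li:n.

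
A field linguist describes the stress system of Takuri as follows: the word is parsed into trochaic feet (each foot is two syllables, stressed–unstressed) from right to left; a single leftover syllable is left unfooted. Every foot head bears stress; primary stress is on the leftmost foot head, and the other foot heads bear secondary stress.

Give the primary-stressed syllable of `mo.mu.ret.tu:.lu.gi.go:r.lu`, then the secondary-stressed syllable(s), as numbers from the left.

primary 1, secondary 3, 5, 7

Parse right to left into trochaic (ˈσσ) feet: (ˈmo.mu) (ˈret.tu:) (ˈlu.gi) (ˈgo:r.lu).
Foot heads (stressed positions): 1, 3, 5, 7.
End Rule Leftmost: primary stress on the leftmost head = syllable 1.
Secondary stress on 3, 5, 7: ˈmo.mu.ˌret.tu:.ˌlu.gi.ˌgo:r.lu.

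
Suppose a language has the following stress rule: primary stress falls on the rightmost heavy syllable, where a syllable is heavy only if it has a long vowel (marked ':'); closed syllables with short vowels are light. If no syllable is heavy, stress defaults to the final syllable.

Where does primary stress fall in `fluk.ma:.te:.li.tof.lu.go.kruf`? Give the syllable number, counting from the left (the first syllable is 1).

3

Weights: 1 fluk L, 2 ma: H, 3 te: H, 4 li L, 5 tof L, 6 lu L, 7 go L, 8 kruf L.
Heavy syllables in the domain: 2, 3. The rightmost is syllable 3 (te:).
Primary stress: syllable 3 → fluk.ma:.ˈte:.li.tof.lu.go.kruf.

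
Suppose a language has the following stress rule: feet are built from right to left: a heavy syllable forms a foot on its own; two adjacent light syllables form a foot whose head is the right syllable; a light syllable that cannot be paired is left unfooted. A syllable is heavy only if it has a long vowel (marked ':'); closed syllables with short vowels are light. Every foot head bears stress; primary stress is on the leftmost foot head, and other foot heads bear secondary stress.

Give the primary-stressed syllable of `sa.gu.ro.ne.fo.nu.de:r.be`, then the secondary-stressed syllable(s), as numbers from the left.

Weights: 1 sa L, 2 gu L, 3 ro L, 4 ne L, 5 fo L, 6 nu L, 7 de:r H, 8 be L.
Parse right to left (heavy = foot alone; LL = one foot; stranded L unfooted): (sa.ˈgu) (ro.ˈne) (fo.ˈnu) (ˈde:r) be.
Foot heads: 2, 4, 6, 7.
Primary stress on the leftmost head = syllable 2.
Secondary stress on 4, 6, 7: sa.ˈgu.ro.ˌne.fo.ˌnu.ˌde:r.be.

primary 2, secondary 4, 6, 7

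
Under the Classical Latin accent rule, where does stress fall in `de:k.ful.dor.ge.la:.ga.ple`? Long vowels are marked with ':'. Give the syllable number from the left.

5

Classical Latin: stress the penult if heavy (long vowel or closed), else the antepenult.
Weights: 5 la: H, 6 ga L, 7 ple L.
The penult (syllable 6, ga) is light, so stress falls on the antepenult (syllable 5, la:).
Stress on syllable 5: de:k.ful.dor.ge.ˈla:.ga.ple.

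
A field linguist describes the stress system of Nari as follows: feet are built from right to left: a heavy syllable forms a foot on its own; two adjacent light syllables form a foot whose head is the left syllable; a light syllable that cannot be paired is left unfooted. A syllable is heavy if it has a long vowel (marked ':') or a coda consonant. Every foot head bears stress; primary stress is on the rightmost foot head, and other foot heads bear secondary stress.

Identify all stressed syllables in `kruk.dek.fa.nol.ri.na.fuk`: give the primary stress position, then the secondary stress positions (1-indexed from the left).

Weights: 1 kruk H, 2 dek H, 3 fa L, 4 nol H, 5 ri L, 6 na L, 7 fuk H.
Parse right to left (heavy = foot alone; LL = one foot; stranded L unfooted): (ˈkruk) (ˈdek) fa (ˈnol) (ˈri.na) (ˈfuk).
Foot heads: 1, 2, 4, 5, 7.
Primary stress on the rightmost head = syllable 7.
Secondary stress on 1, 2, 4, 5: ˌkruk.ˌdek.fa.ˌnol.ˌri.na.ˈfuk.

primary 7, secondary 1, 2, 4, 5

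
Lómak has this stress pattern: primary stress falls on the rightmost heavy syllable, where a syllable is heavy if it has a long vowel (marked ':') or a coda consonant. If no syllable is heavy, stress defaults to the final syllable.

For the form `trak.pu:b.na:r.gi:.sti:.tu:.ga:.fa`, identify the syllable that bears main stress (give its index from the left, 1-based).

Weights: 1 trak H, 2 pu:b H, 3 na:r H, 4 gi: H, 5 sti: H, 6 tu: H, 7 ga: H, 8 fa L.
Heavy syllables in the domain: 1, 2, 3, 4, 5, 6, 7. The rightmost is syllable 7 (ga:).
Primary stress: syllable 7 → trak.pu:b.na:r.gi:.sti:.tu:.ˈga:.fa.

7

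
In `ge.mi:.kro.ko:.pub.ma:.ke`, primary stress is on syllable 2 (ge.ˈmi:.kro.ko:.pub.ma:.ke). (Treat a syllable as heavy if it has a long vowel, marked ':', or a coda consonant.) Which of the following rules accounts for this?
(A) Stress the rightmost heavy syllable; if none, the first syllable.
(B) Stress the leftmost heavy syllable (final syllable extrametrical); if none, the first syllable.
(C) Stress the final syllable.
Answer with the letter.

B

Rule A → syllable 6 (observed: 2).
Rule B → syllable 2 ✓.
Rule C → syllable 7 (observed: 2).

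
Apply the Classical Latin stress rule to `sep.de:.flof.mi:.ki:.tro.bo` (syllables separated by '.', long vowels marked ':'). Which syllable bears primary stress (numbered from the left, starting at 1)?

5

Classical Latin: stress the penult if heavy (long vowel or closed), else the antepenult.
Weights: 5 ki: H, 6 tro L, 7 bo L.
The penult (syllable 6, tro) is light, so stress falls on the antepenult (syllable 5, ki:).
Stress on syllable 5: sep.de:.flof.mi:.ˈki:.tro.bo.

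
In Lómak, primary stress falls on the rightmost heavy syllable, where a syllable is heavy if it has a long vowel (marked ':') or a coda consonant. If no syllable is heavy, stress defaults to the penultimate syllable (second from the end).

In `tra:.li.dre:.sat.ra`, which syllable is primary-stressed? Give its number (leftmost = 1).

4

Weights: 1 tra: H, 2 li L, 3 dre: H, 4 sat H, 5 ra L.
Heavy syllables in the domain: 1, 3, 4. The rightmost is syllable 4 (sat).
Primary stress: syllable 4 → tra:.li.dre:.ˈsat.ra.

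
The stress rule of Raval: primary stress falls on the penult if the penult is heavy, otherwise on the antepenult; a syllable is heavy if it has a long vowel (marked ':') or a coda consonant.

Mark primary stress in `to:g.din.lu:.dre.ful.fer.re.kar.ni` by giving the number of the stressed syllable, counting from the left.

8

Weights: 7 re L, 8 kar H, 9 ni L.
The penult (syllable 8, kar) is heavy, so it takes stress.
Primary stress: syllable 8 → to:g.din.lu:.dre.ful.fer.re.ˈkar.ni.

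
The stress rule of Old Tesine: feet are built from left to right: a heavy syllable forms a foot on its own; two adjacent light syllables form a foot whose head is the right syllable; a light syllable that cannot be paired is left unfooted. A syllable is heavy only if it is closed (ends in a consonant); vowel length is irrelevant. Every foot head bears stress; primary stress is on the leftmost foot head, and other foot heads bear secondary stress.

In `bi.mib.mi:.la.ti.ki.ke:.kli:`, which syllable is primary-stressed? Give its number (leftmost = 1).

2

Weights: 1 bi L, 2 mib H, 3 mi: L, 4 la L, 5 ti L, 6 ki L, 7 ke: L, 8 kli: L.
Parse left to right (heavy = foot alone; LL = one foot; stranded L unfooted): bi (ˈmib) (mi:.ˈla) (ti.ˈki) (ke:.ˈkli:).
Foot heads: 2, 4, 6, 8.
Primary stress on the leftmost head = syllable 2.
Primary stress: syllable 2 → bi.ˈmib.mi:.la.ti.ki.ke:.kli:.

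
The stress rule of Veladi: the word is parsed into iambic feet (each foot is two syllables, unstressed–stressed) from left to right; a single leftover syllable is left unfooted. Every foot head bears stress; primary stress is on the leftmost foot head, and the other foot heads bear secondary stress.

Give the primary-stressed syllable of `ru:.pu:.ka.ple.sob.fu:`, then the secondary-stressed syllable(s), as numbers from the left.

primary 2, secondary 4, 6

Parse left to right into iambic (σˈσ) feet: (ru:.ˈpu:) (ka.ˈple) (sob.ˈfu:).
Foot heads (stressed positions): 2, 4, 6.
End Rule Leftmost: primary stress on the leftmost head = syllable 2.
Secondary stress on 4, 6: ru:.ˈpu:.ka.ˌple.sob.ˌfu:.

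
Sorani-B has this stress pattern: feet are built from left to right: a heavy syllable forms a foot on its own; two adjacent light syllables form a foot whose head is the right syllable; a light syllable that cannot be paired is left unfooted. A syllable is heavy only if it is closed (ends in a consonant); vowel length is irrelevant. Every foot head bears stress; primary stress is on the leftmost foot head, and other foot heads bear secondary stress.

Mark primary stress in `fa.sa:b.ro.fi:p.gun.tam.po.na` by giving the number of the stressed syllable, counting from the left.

2

Weights: 1 fa L, 2 sa:b H, 3 ro L, 4 fi:p H, 5 gun H, 6 tam H, 7 po L, 8 na L.
Parse left to right (heavy = foot alone; LL = one foot; stranded L unfooted): fa (ˈsa:b) ro (ˈfi:p) (ˈgun) (ˈtam) (po.ˈna).
Foot heads: 2, 4, 5, 6, 8.
Primary stress on the leftmost head = syllable 2.
Primary stress: syllable 2 → fa.ˈsa:b.ro.fi:p.gun.tam.po.na.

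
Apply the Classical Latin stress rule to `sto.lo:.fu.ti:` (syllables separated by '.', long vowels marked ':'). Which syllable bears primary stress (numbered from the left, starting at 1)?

2

Classical Latin: stress the penult if heavy (long vowel or closed), else the antepenult.
Weights: 2 lo: H, 3 fu L, 4 ti: H.
The penult (syllable 3, fu) is light, so stress falls on the antepenult (syllable 2, lo:).
Stress on syllable 2: sto.ˈlo:.fu.ti:.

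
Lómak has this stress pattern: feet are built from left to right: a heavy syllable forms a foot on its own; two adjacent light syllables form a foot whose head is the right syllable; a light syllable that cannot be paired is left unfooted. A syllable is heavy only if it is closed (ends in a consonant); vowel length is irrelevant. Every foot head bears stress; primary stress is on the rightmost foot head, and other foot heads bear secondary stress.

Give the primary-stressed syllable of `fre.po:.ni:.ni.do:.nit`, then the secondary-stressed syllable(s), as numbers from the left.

primary 6, secondary 2, 4

Weights: 1 fre L, 2 po: L, 3 ni: L, 4 ni L, 5 do: L, 6 nit H.
Parse left to right (heavy = foot alone; LL = one foot; stranded L unfooted): (fre.ˈpo:) (ni:.ˈni) do: (ˈnit).
Foot heads: 2, 4, 6.
Primary stress on the rightmost head = syllable 6.
Secondary stress on 2, 4: fre.ˌpo:.ni:.ˌni.do:.ˈnit.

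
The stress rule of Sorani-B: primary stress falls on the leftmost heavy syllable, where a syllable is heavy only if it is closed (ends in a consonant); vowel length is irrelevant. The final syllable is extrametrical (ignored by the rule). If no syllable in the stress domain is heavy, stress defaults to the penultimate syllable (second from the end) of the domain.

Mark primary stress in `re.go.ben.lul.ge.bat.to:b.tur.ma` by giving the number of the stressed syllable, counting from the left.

3

The final syllable (9, ma) is extrametrical; the stress domain is syllables 1–8.
Weights: 1 re L, 2 go L, 3 ben H, 4 lul H, 5 ge L, 6 bat H, 7 to:b H, 8 tur H.
Heavy syllables in the domain: 3, 4, 6, 7, 8. The leftmost is syllable 3 (ben).
Primary stress: syllable 3 → re.go.ˈben.lul.ge.bat.to:b.tur.ma.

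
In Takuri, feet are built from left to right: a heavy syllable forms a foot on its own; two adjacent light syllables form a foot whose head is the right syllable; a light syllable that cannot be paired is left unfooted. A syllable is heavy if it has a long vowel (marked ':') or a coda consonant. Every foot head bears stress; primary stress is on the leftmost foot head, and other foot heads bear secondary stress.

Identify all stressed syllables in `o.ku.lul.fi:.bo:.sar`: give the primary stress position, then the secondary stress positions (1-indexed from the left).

Weights: 1 o L, 2 ku L, 3 lul H, 4 fi: H, 5 bo: H, 6 sar H.
Parse left to right (heavy = foot alone; LL = one foot; stranded L unfooted): (o.ˈku) (ˈlul) (ˈfi:) (ˈbo:) (ˈsar).
Foot heads: 2, 3, 4, 5, 6.
Primary stress on the leftmost head = syllable 2.
Secondary stress on 3, 4, 5, 6: o.ˈku.ˌlul.ˌfi:.ˌbo:.ˌsar.

primary 2, secondary 3, 4, 5, 6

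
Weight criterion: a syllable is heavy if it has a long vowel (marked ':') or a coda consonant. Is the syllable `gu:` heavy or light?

`gu:`: long vowel, open (no coda). Long vowel → heavy.

heavy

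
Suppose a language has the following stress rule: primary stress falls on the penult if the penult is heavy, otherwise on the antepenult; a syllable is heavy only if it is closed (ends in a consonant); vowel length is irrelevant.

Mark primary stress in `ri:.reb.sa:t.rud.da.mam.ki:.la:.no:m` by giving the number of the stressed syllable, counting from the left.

Weights: 7 ki: L, 8 la: L, 9 no:m H.
The penult (syllable 8, la:) is light, so stress falls on the antepenult (syllable 7, ki:).
Primary stress: syllable 7 → ri:.reb.sa:t.rud.da.mam.ˈki:.la:.no:m.

7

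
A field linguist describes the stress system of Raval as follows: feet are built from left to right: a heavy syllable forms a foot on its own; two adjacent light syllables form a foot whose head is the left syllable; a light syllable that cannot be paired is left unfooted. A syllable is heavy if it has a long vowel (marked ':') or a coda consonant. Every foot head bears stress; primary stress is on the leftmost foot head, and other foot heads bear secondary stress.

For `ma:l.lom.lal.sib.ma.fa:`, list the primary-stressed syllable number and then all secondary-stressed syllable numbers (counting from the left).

primary 1, secondary 2, 3, 4, 6

Weights: 1 ma:l H, 2 lom H, 3 lal H, 4 sib H, 5 ma L, 6 fa: H.
Parse left to right (heavy = foot alone; LL = one foot; stranded L unfooted): (ˈma:l) (ˈlom) (ˈlal) (ˈsib) ma (ˈfa:).
Foot heads: 1, 2, 3, 4, 6.
Primary stress on the leftmost head = syllable 1.
Secondary stress on 2, 3, 4, 6: ˈma:l.ˌlom.ˌlal.ˌsib.ma.ˌfa:.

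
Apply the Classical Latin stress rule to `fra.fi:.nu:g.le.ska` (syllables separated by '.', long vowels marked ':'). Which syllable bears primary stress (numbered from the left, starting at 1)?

Classical Latin: stress the penult if heavy (long vowel or closed), else the antepenult.
Weights: 3 nu:g H, 4 le L, 5 ska L.
The penult (syllable 4, le) is light, so stress falls on the antepenult (syllable 3, nu:g).
Stress on syllable 3: fra.fi:.ˈnu:g.le.ska.

3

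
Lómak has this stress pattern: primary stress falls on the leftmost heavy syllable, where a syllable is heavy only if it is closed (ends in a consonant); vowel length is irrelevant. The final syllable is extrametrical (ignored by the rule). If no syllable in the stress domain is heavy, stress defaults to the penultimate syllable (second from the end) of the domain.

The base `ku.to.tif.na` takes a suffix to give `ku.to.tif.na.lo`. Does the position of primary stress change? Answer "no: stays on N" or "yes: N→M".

Base `ku.to.tif.na` (4 syllables):
  The final syllable (4, na) is extrametrical; the stress domain is syllables 1–3.
  Weights: 1 ku L, 2 to L, 3 tif H.
  Heavy syllables in the domain: 3. The leftmost is syllable 3 (tif).
  → primary stress on syllable 3.
Suffixed `ku.to.tif.na.lo` (5 syllables):
  The final syllable (5, lo) is extrametrical; the stress domain is syllables 1–4.
  Weights: 1 ku L, 2 to L, 3 tif H, 4 na L.
  Heavy syllables in the domain: 3. The leftmost is syllable 3 (tif).
  → primary stress on syllable 3.

no: stays on 3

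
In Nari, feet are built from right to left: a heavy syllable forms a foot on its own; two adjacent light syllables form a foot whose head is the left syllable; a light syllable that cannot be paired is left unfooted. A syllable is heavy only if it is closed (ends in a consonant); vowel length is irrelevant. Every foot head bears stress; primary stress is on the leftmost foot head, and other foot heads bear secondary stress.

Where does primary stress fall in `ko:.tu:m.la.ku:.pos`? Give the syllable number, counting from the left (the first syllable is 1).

Weights: 1 ko: L, 2 tu:m H, 3 la L, 4 ku: L, 5 pos H.
Parse right to left (heavy = foot alone; LL = one foot; stranded L unfooted): ko: (ˈtu:m) (ˈla.ku:) (ˈpos).
Foot heads: 2, 3, 5.
Primary stress on the leftmost head = syllable 2.
Primary stress: syllable 2 → ko:.ˈtu:m.la.ku:.pos.

2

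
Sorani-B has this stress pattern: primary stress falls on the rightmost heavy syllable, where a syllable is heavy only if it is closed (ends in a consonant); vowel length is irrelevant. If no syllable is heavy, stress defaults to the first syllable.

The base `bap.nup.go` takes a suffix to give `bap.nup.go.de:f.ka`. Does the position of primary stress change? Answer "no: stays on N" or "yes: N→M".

yes: 2→4

Base `bap.nup.go` (3 syllables):
  Weights: 1 bap H, 2 nup H, 3 go L.
  Heavy syllables in the domain: 1, 2. The rightmost is syllable 2 (nup).
  → primary stress on syllable 2.
Suffixed `bap.nup.go.de:f.ka` (5 syllables):
  Weights: 1 bap H, 2 nup H, 3 go L, 4 de:f H, 5 ka L.
  Heavy syllables in the domain: 1, 2, 4. The rightmost is syllable 4 (de:f).
  → primary stress on syllable 4.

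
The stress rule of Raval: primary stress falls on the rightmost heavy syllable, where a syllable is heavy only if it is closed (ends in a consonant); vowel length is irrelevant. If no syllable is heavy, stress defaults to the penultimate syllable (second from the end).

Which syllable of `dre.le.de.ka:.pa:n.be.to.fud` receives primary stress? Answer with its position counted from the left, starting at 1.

8

Weights: 1 dre L, 2 le L, 3 de L, 4 ka: L, 5 pa:n H, 6 be L, 7 to L, 8 fud H.
Heavy syllables in the domain: 5, 8. The rightmost is syllable 8 (fud).
Primary stress: syllable 8 → dre.le.de.ka:.pa:n.be.to.ˈfud.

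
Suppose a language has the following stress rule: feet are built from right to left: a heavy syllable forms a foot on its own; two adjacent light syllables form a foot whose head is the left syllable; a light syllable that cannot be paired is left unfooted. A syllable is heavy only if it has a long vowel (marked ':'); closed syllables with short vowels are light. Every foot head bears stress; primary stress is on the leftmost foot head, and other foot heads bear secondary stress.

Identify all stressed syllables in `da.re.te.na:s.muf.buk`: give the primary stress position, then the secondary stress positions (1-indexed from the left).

primary 2, secondary 4, 5

Weights: 1 da L, 2 re L, 3 te L, 4 na:s H, 5 muf L, 6 buk L.
Parse right to left (heavy = foot alone; LL = one foot; stranded L unfooted): da (ˈre.te) (ˈna:s) (ˈmuf.buk).
Foot heads: 2, 4, 5.
Primary stress on the leftmost head = syllable 2.
Secondary stress on 4, 5: da.ˈre.te.ˌna:s.ˌmuf.buk.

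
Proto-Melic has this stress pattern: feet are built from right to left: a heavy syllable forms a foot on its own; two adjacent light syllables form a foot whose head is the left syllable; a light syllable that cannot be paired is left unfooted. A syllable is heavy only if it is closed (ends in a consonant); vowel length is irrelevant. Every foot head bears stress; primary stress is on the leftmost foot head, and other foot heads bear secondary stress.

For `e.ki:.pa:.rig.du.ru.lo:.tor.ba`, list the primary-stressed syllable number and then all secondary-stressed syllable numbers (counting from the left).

primary 2, secondary 4, 6, 8

Weights: 1 e L, 2 ki: L, 3 pa: L, 4 rig H, 5 du L, 6 ru L, 7 lo: L, 8 tor H, 9 ba L.
Parse right to left (heavy = foot alone; LL = one foot; stranded L unfooted): e (ˈki:.pa:) (ˈrig) du (ˈru.lo:) (ˈtor) ba.
Foot heads: 2, 4, 6, 8.
Primary stress on the leftmost head = syllable 2.
Secondary stress on 4, 6, 8: e.ˈki:.pa:.ˌrig.du.ˌru.lo:.ˌtor.ba.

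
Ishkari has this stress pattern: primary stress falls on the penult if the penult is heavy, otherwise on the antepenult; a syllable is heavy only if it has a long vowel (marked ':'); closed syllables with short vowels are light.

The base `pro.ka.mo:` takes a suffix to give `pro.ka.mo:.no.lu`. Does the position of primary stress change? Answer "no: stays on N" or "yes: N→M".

yes: 1→3

Base `pro.ka.mo:` (3 syllables):
  Weights: 1 pro L, 2 ka L, 3 mo: H.
  The penult (syllable 2, ka) is light, so stress falls on the antepenult (syllable 1, pro).
  → primary stress on syllable 1.
Suffixed `pro.ka.mo:.no.lu` (5 syllables):
  Weights: 3 mo: H, 4 no L, 5 lu L.
  The penult (syllable 4, no) is light, so stress falls on the antepenult (syllable 3, mo:).
  → primary stress on syllable 3.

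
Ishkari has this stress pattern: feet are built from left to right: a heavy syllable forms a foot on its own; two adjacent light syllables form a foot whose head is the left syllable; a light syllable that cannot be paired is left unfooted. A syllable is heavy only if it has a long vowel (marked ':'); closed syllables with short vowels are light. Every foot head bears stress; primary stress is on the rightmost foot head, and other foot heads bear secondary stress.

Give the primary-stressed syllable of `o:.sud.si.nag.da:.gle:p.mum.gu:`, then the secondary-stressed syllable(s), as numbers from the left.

Weights: 1 o: H, 2 sud L, 3 si L, 4 nag L, 5 da: H, 6 gle:p H, 7 mum L, 8 gu: H.
Parse left to right (heavy = foot alone; LL = one foot; stranded L unfooted): (ˈo:) (ˈsud.si) nag (ˈda:) (ˈgle:p) mum (ˈgu:).
Foot heads: 1, 2, 5, 6, 8.
Primary stress on the rightmost head = syllable 8.
Secondary stress on 1, 2, 5, 6: ˌo:.ˌsud.si.nag.ˌda:.ˌgle:p.mum.ˈgu:.

primary 8, secondary 1, 2, 5, 6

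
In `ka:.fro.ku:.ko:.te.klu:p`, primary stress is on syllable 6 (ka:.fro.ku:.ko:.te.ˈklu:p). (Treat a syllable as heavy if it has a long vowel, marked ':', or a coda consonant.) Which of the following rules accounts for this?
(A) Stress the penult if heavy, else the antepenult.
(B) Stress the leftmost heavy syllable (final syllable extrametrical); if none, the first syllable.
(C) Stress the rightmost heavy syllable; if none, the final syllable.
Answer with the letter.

Rule A → syllable 4 (observed: 6).
Rule B → syllable 1 (observed: 6).
Rule C → syllable 6 ✓.

C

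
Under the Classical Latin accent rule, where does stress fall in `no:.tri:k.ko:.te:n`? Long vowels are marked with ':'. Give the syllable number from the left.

3

Classical Latin: stress the penult if heavy (long vowel or closed), else the antepenult.
Weights: 2 tri:k H, 3 ko: H, 4 te:n H.
The penult (syllable 3, ko:) is heavy, so it takes stress.
Stress on syllable 3: no:.tri:k.ˈko:.te:n.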